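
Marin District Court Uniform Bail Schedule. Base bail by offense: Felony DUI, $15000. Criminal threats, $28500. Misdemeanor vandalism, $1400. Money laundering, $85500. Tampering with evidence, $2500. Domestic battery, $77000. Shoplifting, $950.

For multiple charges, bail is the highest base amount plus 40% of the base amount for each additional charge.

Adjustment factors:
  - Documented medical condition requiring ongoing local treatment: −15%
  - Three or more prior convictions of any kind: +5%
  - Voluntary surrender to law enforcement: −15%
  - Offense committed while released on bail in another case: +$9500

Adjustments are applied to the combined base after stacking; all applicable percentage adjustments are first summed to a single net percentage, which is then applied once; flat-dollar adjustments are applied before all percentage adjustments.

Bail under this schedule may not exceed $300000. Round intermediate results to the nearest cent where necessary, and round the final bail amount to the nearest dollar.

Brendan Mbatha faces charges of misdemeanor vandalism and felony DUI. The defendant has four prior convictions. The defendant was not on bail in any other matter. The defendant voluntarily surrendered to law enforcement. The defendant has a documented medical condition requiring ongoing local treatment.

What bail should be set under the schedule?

$11670

Base amounts from the schedule: misdemeanor vandalism $1400; felony DUI $15000.
Stacking rule: highest base plus 40% of each additional charge. Highest is felony DUI at $15000. Additional: $1400 × 40% = $560. Combined base = $15000 + $560 = $15560.
Net percentage adjustment: −15% +5% −15% = −25%. $15560 × 0.75 = $11670.
$11670 is within the $300000 maximum.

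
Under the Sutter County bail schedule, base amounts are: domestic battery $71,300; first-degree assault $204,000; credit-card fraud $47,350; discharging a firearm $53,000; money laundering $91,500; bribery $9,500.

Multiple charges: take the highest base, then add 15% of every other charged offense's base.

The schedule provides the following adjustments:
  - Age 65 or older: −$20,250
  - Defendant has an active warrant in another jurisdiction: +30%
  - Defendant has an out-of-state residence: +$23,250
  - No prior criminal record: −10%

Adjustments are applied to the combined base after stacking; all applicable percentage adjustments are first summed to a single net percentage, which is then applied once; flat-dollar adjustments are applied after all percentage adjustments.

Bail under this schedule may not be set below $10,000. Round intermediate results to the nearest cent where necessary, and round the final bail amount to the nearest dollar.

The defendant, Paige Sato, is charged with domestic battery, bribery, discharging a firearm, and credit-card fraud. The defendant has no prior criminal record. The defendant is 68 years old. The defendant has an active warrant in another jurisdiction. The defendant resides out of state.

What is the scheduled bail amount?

Base amounts from the schedule: domestic battery $71,300; bribery $9,500; discharging a firearm $53,000; credit-card fraud $47,350.
Stacking rule: highest base plus 15% of each additional charge. Highest is domestic battery at $71,300. Additional: $9,500 × 15% = $1,425; $53,000 × 15% = $7,950; $47,350 × 15% = $7,102.50. Combined base = $71,300 + $16,477.50 = $87,777.50.
Net percentage adjustment: +30% −10% = +20%. $87,777.50 × 1.2 = $105,333.
Age 65 or older (−$20,250 flat): $105,333 − $20,250 = $85,083.
Defendant has an out-of-state residence (+$23,250 flat): $85,083 + $23,250 = $108,333.
$108,333 is at or above the $10,000 minimum.

$108,333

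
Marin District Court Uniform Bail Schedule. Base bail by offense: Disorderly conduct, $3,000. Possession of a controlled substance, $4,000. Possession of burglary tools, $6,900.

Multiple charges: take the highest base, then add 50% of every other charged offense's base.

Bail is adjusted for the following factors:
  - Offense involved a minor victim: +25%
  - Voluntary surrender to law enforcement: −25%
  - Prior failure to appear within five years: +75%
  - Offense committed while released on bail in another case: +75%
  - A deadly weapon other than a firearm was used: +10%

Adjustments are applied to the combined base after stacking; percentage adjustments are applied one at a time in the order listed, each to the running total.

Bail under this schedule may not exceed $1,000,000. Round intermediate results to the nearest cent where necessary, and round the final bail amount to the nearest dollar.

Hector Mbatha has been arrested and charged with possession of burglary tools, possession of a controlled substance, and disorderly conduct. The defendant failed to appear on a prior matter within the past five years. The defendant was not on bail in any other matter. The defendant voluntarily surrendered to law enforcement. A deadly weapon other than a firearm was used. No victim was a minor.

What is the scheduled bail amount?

Base amounts from the schedule: possession of burglary tools $6,900; possession of a controlled substance $4,000; disorderly conduct $3,000.
Stacking rule: highest base plus 50% of each additional charge. Highest is possession of burglary tools at $6,900. Additional: $4,000 × 50% = $2,000; $3,000 × 50% = $1,500. Combined base = $6,900 + $3,500 = $10,400.
Voluntary surrender to law enforcement (−25%): $10,400 × 0.75 = $7,800.
Prior failure to appear within five years (+75%): $7,800 × 1.75 = $13,650.
A deadly weapon other than a firearm was used (+10%): $13,650 × 1.1 = $15,015.
$15,015 is within the $1,000,000 maximum.

$15,015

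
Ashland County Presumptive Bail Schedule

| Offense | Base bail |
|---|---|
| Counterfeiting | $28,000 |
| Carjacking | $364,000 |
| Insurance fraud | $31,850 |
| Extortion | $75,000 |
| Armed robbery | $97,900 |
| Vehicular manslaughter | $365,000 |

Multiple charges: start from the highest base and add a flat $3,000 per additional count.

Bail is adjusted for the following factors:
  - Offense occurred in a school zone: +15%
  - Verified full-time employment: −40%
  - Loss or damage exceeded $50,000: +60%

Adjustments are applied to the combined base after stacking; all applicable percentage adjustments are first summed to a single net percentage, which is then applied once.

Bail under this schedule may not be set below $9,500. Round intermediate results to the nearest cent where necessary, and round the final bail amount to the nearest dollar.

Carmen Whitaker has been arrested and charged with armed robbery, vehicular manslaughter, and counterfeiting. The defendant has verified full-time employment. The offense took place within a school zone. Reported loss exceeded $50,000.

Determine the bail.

Base amounts from the schedule: armed robbery $97,900; vehicular manslaughter $365,000; counterfeiting $28,000.
Stacking rule: highest base plus $3,000 per additional charge. Highest is vehicular manslaughter at $365,000; 2 additional charges → +$6,000. Combined base = $371,000.
Net percentage adjustment: +15% −40% +60% = +35%. $371,000 × 1.35 = $500,850.
$500,850 is at or above the $9,500 minimum.

$500,850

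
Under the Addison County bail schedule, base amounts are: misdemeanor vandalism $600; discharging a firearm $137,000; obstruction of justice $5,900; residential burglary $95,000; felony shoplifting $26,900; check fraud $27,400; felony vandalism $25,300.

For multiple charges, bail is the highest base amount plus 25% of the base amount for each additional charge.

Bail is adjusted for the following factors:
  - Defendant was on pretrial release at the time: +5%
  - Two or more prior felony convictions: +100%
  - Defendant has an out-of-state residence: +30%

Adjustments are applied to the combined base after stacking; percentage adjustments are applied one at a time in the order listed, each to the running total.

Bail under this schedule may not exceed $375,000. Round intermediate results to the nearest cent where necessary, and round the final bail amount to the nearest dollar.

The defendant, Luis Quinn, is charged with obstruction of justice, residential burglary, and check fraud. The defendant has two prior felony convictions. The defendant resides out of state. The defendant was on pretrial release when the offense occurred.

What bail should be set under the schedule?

Base amounts from the schedule: obstruction of justice $5,900; residential burglary $95,000; check fraud $27,400.
Stacking rule: highest base plus 25% of each additional charge. Highest is residential burglary at $95,000. Additional: $5,900 × 25% = $1,475; $27,400 × 25% = $6,850. Combined base = $95,000 + $8,325 = $103,325.
Defendant was on pretrial release at the time (+5%): $103,325 × 1.05 = $108,491.25.
Two or more prior felony convictions (+100%): $108,491.25 × 2 = $216,982.50.
Defendant has an out-of-state residence (+30%): $216,982.50 × 1.3 = $282,077.25.
$282,077.25 is within the $375,000 maximum.
Rounded to the nearest dollar: $282,077.

$282,077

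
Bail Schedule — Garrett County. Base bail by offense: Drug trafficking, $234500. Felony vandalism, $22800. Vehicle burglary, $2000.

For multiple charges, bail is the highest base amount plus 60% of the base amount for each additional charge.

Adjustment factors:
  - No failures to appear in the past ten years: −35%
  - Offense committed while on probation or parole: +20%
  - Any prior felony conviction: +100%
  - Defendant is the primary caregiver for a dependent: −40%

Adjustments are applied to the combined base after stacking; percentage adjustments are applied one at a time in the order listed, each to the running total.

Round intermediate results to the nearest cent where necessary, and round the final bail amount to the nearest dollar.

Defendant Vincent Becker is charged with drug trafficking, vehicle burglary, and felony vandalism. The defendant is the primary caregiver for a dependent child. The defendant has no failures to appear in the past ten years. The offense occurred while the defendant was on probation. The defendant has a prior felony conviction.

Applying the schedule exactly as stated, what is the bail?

Base amounts from the schedule: drug trafficking $234500; vehicle burglary $2000; felony vandalism $22800.
Stacking rule: highest base plus 60% of each additional charge. Highest is drug trafficking at $234500. Additional: $2000 × 60% = $1200; $22800 × 60% = $13680. Combined base = $234500 + $14880 = $249380.
No failures to appear in the past ten years (−35%): $249380 × 0.65 = $162097.
Offense committed while on probation or parole (+20%): $162097 × 1.2 = $194516.40.
Any prior felony conviction (+100%): $194516.40 × 2 = $389032.80.
Defendant is the primary caregiver for a dependent (−40%): $389032.80 × 0.6 = $233419.68.
Rounded to the nearest dollar: $233420.

$233420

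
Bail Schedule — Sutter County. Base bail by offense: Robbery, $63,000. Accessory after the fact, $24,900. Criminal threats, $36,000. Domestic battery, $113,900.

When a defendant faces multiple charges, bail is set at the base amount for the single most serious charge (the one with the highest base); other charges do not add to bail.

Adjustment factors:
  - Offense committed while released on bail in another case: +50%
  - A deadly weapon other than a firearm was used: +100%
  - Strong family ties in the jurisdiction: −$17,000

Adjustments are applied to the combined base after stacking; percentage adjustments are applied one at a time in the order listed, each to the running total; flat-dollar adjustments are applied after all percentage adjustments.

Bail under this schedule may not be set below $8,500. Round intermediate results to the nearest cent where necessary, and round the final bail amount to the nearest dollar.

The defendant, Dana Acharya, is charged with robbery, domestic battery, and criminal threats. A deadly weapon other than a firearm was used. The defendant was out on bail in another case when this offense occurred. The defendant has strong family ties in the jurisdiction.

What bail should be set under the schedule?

$324,700

Base amounts from the schedule: robbery $63,000; domestic battery $113,900; criminal threats $36,000.
Stacking rule: use the highest base only. Highest is domestic battery at $113,900. Combined base = $113,900.
Offense committed while released on bail in another case (+50%): $113,900 × 1.5 = $170,850.
A deadly weapon other than a firearm was used (+100%): $170,850 × 2 = $341,700.
Strong family ties in the jurisdiction (−$17,000 flat): $341,700 − $17,000 = $324,700.
$324,700 is at or above the $8,500 minimum.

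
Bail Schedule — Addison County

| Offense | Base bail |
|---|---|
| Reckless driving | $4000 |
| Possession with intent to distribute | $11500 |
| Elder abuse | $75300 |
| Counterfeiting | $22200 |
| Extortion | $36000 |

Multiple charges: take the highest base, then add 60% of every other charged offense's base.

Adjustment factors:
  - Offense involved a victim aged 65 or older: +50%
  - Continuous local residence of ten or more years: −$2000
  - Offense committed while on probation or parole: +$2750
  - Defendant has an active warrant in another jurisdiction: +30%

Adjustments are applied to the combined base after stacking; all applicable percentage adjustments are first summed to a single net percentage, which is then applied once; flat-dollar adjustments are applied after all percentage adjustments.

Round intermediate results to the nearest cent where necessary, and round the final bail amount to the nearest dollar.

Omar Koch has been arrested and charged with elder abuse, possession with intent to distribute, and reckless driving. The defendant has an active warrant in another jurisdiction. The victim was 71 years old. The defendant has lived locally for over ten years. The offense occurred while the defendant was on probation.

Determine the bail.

$153030

Base amounts from the schedule: elder abuse $75300; possession with intent to distribute $11500; reckless driving $4000.
Stacking rule: highest base plus 60% of each additional charge. Highest is elder abuse at $75300. Additional: $11500 × 60% = $6900; $4000 × 60% = $2400. Combined base = $75300 + $9300 = $84600.
Net percentage adjustment: +50% +30% = +80%. $84600 × 1.8 = $152280.
Continuous local residence of ten or more years (−$2000 flat): $152280 − $2000 = $150280.
Offense committed while on probation or parole (+$2750 flat): $150280 + $2750 = $153030.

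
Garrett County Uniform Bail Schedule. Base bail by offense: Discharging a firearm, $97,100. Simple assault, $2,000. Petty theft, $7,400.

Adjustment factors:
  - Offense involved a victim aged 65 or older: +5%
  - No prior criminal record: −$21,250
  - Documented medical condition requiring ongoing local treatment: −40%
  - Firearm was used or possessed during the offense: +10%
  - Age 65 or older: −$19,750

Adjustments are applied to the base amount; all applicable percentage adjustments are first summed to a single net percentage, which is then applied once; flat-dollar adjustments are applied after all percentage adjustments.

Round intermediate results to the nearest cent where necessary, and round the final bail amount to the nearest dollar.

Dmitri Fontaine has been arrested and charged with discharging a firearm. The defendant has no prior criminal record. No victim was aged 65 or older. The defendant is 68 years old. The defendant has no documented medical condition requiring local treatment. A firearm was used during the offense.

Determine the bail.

Base amounts from the schedule: discharging a firearm $97,100.
Single charge. Combined base = $97,100.
Firearm was used or possessed during the offense (+10%): $97,100 × 1.1 = $106,810.
No prior criminal record (−$21,250 flat): $106,810 − $21,250 = $85,560.
Age 65 or older (−$19,750 flat): $85,560 − $19,750 = $65,810.

$65,810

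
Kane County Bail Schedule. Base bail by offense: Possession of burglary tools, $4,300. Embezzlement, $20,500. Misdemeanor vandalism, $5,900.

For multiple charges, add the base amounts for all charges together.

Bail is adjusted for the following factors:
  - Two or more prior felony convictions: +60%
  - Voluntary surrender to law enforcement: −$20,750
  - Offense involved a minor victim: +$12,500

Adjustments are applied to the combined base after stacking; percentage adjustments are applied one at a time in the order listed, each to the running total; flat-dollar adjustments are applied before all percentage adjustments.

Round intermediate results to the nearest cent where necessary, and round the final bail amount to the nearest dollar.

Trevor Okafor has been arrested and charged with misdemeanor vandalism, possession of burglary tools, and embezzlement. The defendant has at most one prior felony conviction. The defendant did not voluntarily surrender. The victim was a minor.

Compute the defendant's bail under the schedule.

Base amounts from the schedule: misdemeanor vandalism $5,900; possession of burglary tools $4,300; embezzlement $20,500.
Stacking rule: sum of all bases. $5,900 + $4,300 + $20,500 = $30,700.
Offense involved a minor victim (+$12,500 flat): $30,700 + $12,500 = $43,200.

$43,200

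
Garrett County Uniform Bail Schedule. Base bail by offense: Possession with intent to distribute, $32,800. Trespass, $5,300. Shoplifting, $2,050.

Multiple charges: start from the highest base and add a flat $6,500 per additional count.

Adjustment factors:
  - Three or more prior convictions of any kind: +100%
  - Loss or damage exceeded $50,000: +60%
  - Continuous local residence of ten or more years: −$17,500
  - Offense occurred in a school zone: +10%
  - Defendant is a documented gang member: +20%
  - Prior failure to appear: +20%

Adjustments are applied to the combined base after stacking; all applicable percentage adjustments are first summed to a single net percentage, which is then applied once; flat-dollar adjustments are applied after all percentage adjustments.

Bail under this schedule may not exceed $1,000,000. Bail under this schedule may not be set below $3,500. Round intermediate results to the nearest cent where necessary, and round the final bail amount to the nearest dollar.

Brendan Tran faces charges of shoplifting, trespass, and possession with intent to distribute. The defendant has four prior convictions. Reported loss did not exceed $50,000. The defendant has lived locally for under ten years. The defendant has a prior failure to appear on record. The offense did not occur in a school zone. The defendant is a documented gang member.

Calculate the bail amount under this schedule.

Base amounts from the schedule: shoplifting $2,050; trespass $5,300; possession with intent to distribute $32,800.
Stacking rule: highest base plus $6,500 per additional charge. Highest is possession with intent to distribute at $32,800; 2 additional charges → +$13,000. Combined base = $45,800.
Net percentage adjustment: +100% +20% +20% = +140%. $45,800 × 2.4 = $109,920.
$109,920 is within the $1,000,000 maximum.
$109,920 is at or above the $3,500 minimum.

$109,920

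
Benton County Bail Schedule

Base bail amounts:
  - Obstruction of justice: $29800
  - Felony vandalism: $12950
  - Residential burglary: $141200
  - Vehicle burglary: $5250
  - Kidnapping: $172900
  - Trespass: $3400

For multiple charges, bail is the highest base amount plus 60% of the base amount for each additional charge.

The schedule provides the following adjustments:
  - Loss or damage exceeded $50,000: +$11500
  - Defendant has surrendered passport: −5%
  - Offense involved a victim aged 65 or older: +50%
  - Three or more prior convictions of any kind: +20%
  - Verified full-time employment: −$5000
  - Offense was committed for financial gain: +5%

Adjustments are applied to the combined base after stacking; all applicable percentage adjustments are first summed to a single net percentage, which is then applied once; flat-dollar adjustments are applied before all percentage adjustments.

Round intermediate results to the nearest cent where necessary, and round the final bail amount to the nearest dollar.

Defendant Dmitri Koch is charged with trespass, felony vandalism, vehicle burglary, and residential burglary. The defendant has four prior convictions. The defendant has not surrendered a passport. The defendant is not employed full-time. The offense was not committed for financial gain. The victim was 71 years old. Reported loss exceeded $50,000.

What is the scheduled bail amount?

$281622

Base amounts from the schedule: trespass $3400; felony vandalism $12950; vehicle burglary $5250; residential burglary $141200.
Stacking rule: highest base plus 60% of each additional charge. Highest is residential burglary at $141200. Additional: $3400 × 60% = $2040; $12950 × 60% = $7770; $5250 × 60% = $3150. Combined base = $141200 + $12960 = $154160.
Loss or damage exceeded $50,000 (+$11500 flat): $154160 + $11500 = $165660.
Net percentage adjustment: +50% +20% = +70%. $165660 × 1.7 = $281622.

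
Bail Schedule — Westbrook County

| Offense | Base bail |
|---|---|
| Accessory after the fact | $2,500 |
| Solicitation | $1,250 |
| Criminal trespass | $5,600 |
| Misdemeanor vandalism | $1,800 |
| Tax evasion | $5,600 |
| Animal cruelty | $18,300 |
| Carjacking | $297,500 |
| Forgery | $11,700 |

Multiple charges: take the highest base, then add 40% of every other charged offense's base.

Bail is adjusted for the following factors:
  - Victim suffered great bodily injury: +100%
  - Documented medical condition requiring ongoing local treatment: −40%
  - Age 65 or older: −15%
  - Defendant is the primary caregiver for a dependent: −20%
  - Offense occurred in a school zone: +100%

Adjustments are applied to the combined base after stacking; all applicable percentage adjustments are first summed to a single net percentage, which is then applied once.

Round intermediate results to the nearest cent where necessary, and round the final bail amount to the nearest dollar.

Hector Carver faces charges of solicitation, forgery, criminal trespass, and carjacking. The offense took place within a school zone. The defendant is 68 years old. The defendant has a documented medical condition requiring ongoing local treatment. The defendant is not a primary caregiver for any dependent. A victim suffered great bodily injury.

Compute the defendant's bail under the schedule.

$747,054

Base amounts from the schedule: solicitation $1,250; forgery $11,700; criminal trespass $5,600; carjacking $297,500.
Stacking rule: highest base plus 40% of each additional charge. Highest is carjacking at $297,500. Additional: $1,250 × 40% = $500; $11,700 × 40% = $4,680; $5,600 × 40% = $2,240. Combined base = $297,500 + $7,420 = $304,920.
Net percentage adjustment: +100% −40% −15% +100% = +145%. $304,920 × 2.45 = $747,054.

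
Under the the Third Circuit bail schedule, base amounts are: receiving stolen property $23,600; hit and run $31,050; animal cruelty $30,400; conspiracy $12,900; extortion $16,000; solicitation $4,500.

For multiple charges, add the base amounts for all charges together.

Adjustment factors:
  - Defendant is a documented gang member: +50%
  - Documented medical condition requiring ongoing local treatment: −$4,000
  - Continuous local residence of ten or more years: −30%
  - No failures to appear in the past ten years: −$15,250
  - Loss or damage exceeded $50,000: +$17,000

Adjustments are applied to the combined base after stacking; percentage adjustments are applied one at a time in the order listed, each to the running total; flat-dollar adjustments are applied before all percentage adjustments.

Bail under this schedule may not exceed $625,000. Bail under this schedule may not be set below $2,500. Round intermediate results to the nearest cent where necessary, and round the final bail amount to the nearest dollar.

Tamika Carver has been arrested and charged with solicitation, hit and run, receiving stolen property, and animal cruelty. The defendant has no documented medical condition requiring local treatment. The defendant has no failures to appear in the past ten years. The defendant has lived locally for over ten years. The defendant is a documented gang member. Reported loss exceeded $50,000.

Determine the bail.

Base amounts from the schedule: solicitation $4,500; hit and run $31,050; receiving stolen property $23,600; animal cruelty $30,400.
Stacking rule: sum of all bases. $4,500 + $31,050 + $23,600 + $30,400 = $89,550.
No failures to appear in the past ten years (−$15,250 flat): $89,550 − $15,250 = $74,300.
Loss or damage exceeded $50,000 (+$17,000 flat): $74,300 + $17,000 = $91,300.
Defendant is a documented gang member (+50%): $91,300 × 1.5 = $136,950.
Continuous local residence of ten or more years (−30%): $136,950 × 0.7 = $95,865.
$95,865 is within the $625,000 maximum.
$95,865 is at or above the $2,500 minimum.

$95,865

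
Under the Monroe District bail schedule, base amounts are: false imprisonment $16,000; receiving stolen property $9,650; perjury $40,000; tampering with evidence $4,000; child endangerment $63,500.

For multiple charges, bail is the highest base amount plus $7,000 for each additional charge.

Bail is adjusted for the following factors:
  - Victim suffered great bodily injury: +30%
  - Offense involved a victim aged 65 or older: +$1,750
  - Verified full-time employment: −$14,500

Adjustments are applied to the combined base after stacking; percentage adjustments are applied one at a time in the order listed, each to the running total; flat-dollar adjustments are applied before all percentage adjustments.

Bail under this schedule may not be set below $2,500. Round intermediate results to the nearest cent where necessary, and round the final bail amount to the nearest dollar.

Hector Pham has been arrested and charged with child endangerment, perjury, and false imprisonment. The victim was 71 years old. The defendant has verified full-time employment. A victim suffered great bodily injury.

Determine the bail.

$84,175

Base amounts from the schedule: child endangerment $63,500; perjury $40,000; false imprisonment $16,000.
Stacking rule: highest base plus $7,000 per additional charge. Highest is child endangerment at $63,500; 2 additional charges → +$14,000. Combined base = $77,500.
Offense involved a victim aged 65 or older (+$1,750 flat): $77,500 + $1,750 = $79,250.
Verified full-time employment (−$14,500 flat): $79,250 − $14,500 = $64,750.
Victim suffered great bodily injury (+30%): $64,750 × 1.3 = $84,175.
$84,175 is at or above the $2,500 minimum.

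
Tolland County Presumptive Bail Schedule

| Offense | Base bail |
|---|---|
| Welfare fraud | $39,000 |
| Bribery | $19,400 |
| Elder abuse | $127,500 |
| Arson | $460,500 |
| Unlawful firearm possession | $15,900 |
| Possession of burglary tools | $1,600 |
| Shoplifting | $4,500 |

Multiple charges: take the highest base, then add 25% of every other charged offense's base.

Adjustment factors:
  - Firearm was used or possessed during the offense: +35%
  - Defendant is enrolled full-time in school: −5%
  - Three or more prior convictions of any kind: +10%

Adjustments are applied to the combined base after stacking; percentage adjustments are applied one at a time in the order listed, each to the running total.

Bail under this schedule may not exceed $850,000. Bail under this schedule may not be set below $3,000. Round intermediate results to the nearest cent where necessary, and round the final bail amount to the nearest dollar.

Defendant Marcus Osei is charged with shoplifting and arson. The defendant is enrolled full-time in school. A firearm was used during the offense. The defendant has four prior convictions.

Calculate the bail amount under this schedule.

Base amounts from the schedule: shoplifting $4,500; arson $460,500.
Stacking rule: highest base plus 25% of each additional charge. Highest is arson at $460,500. Additional: $4,500 × 25% = $1,125. Combined base = $460,500 + $1,125 = $461,625.
Firearm was used or possessed during the offense (+35%): $461,625 × 1.35 = $623,193.75.
Defendant is enrolled full-time in school (−5%): $623,193.75 × 0.95 = $592,034.06.
Three or more prior convictions of any kind (+10%): $592,034.06 × 1.1 = $651,237.47.
$651,237.47 is within the $850,000 maximum.
$651,237.47 is at or above the $3,000 minimum.
Rounded to the nearest dollar: $651,237.

$651,237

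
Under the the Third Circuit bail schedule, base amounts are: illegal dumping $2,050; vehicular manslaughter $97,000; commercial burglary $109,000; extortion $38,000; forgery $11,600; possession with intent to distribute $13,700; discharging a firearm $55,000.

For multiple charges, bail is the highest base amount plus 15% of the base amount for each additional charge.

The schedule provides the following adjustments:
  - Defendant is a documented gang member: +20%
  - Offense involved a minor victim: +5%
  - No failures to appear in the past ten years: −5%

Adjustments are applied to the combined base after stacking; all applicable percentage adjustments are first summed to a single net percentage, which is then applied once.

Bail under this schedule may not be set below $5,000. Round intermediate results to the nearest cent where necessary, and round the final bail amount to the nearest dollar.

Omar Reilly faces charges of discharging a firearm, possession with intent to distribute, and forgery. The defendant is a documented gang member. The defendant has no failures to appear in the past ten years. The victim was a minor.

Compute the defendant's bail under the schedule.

Base amounts from the schedule: discharging a firearm $55,000; possession with intent to distribute $13,700; forgery $11,600.
Stacking rule: highest base plus 15% of each additional charge. Highest is discharging a firearm at $55,000. Additional: $13,700 × 15% = $2,055; $11,600 × 15% = $1,740. Combined base = $55,000 + $3,795 = $58,795.
Net percentage adjustment: +20% +5% −5% = +20%. $58,795 × 1.2 = $70,554.
$70,554 is at or above the $5,000 minimum.

$70,554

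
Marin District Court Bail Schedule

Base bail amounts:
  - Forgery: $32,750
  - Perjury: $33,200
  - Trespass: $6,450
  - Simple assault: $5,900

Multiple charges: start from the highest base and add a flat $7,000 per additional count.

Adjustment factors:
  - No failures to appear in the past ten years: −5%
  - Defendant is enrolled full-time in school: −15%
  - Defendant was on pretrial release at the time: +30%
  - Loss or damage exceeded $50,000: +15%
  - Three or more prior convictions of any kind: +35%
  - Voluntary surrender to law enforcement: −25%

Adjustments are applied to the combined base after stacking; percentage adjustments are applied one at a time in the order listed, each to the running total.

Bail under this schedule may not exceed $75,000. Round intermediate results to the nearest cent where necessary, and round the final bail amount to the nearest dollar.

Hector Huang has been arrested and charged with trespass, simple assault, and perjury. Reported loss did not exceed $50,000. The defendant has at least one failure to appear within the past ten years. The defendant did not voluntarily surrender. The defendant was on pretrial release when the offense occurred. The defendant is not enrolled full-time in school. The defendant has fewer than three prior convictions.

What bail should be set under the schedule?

Base amounts from the schedule: trespass $6,450; simple assault $5,900; perjury $33,200.
Stacking rule: highest base plus $7,000 per additional charge. Highest is perjury at $33,200; 2 additional charges → +$14,000. Combined base = $47,200.
Defendant was on pretrial release at the time (+30%): $47,200 × 1.3 = $61,360.
$61,360 is within the $75,000 maximum.

$61,360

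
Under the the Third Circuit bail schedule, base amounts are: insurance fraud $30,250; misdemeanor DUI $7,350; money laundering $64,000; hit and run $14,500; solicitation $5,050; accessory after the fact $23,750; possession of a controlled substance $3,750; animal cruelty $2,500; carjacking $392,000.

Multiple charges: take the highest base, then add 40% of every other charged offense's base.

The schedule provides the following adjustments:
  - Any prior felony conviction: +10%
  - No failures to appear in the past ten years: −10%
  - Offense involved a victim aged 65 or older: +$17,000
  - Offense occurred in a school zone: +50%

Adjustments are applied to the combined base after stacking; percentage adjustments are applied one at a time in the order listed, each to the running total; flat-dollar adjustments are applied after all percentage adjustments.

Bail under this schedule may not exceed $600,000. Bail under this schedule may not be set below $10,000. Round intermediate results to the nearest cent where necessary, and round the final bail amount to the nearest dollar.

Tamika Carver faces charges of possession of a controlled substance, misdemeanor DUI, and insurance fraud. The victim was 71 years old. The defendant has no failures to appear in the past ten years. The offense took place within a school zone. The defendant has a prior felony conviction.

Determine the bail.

Base amounts from the schedule: possession of a controlled substance $3,750; misdemeanor DUI $7,350; insurance fraud $30,250.
Stacking rule: highest base plus 40% of each additional charge. Highest is insurance fraud at $30,250. Additional: $3,750 × 40% = $1,500; $7,350 × 40% = $2,940. Combined base = $30,250 + $4,440 = $34,690.
Any prior felony conviction (+10%): $34,690 × 1.1 = $38,159.
No failures to appear in the past ten years (−10%): $38,159 × 0.9 = $34,343.10.
Offense occurred in a school zone (+50%): $34,343.10 × 1.5 = $51,514.65.
Offense involved a victim aged 65 or older (+$17,000 flat): $51,514.65 + $17,000 = $68,514.65.
$68,514.65 is within the $600,000 maximum.
$68,514.65 is at or above the $10,000 minimum.
Rounded to the nearest dollar: $68,515.

$68,515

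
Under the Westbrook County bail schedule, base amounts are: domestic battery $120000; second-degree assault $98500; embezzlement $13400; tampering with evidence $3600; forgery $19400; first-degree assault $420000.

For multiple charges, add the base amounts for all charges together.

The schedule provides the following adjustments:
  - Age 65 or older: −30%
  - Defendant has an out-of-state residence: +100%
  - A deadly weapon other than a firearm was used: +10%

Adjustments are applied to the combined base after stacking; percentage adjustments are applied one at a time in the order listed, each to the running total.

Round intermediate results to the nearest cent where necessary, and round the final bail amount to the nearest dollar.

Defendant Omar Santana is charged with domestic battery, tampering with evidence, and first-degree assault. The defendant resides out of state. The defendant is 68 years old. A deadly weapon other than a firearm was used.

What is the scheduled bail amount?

Base amounts from the schedule: domestic battery $120000; tampering with evidence $3600; first-degree assault $420000.
Stacking rule: sum of all bases. $120000 + $3600 + $420000 = $543600.
Age 65 or older (−30%): $543600 × 0.7 = $380520.
Defendant has an out-of-state residence (+100%): $380520 × 2 = $761040.
A deadly weapon other than a firearm was used (+10%): $761040 × 1.1 = $837144.

$837144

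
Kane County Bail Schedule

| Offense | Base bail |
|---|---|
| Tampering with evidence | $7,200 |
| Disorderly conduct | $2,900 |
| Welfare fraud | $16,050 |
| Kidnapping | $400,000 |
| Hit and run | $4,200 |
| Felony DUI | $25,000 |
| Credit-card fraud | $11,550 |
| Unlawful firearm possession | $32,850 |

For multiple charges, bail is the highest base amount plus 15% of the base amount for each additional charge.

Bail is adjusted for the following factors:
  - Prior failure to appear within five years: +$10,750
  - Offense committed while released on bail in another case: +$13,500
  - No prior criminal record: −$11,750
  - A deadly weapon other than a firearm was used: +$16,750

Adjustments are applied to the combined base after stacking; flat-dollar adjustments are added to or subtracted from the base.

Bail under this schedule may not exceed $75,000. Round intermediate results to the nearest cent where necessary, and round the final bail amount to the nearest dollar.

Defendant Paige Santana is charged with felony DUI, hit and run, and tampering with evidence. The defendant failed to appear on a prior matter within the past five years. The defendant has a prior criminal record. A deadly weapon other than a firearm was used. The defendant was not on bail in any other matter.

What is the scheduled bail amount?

$54,210

Base amounts from the schedule: felony DUI $25,000; hit and run $4,200; tampering with evidence $7,200.
Stacking rule: highest base plus 15% of each additional charge. Highest is felony DUI at $25,000. Additional: $4,200 × 15% = $630; $7,200 × 15% = $1,080. Combined base = $25,000 + $1,710 = $26,710.
Prior failure to appear within five years (+$10,750 flat): $26,710 + $10,750 = $37,460.
A deadly weapon other than a firearm was used (+$16,750 flat): $37,460 + $16,750 = $54,210.
$54,210 is within the $75,000 maximum.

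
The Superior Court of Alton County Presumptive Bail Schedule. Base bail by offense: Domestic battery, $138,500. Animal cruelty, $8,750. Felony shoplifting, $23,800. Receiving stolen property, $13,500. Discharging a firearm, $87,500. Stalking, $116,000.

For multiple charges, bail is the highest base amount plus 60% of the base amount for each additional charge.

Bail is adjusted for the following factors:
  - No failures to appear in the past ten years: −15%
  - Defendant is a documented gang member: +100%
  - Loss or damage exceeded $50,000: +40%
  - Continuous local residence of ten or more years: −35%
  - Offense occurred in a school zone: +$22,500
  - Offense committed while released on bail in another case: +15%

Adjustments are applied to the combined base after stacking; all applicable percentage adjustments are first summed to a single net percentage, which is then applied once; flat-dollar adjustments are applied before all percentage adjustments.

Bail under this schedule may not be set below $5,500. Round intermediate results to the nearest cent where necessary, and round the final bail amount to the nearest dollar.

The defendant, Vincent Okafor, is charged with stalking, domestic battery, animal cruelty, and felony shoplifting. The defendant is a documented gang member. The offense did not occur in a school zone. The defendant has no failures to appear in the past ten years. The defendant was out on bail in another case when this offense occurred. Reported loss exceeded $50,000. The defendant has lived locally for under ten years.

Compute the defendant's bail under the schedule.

Base amounts from the schedule: stalking $116,000; domestic battery $138,500; animal cruelty $8,750; felony shoplifting $23,800.
Stacking rule: highest base plus 60% of each additional charge. Highest is domestic battery at $138,500. Additional: $116,000 × 60% = $69,600; $8,750 × 60% = $5,250; $23,800 × 60% = $14,280. Combined base = $138,500 + $89,130 = $227,630.
Net percentage adjustment: −15% +100% +40% +15% = +140%. $227,630 × 2.4 = $546,312.
$546,312 is at or above the $5,500 minimum.

$546,312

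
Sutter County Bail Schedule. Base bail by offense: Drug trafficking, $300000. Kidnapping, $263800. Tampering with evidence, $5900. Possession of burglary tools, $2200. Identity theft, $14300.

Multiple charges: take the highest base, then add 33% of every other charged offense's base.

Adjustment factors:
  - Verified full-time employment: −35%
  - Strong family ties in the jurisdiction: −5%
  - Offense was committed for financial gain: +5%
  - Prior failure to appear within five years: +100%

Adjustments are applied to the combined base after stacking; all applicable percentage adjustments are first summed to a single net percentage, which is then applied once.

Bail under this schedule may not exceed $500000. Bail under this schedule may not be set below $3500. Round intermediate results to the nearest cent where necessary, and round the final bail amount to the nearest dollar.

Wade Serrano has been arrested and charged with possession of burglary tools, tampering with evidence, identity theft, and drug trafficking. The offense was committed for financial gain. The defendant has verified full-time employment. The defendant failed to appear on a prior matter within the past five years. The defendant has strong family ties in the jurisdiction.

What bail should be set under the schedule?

$500000

Base amounts from the schedule: possession of burglary tools $2200; tampering with evidence $5900; identity theft $14300; drug trafficking $300000.
Stacking rule: highest base plus 33% of each additional charge. Highest is drug trafficking at $300000. Additional: $2200 × 33% = $726; $5900 × 33% = $1947; $14300 × 33% = $4719. Combined base = $300000 + $7392 = $307392.
Net percentage adjustment: −35% −5% +5% +100% = +65%. $307392 × 1.65 = $507196.80.
Result $507196.80 exceeds the maximum of $500000; bail is capped at $500000.
$500000 is at or above the $3500 minimum.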